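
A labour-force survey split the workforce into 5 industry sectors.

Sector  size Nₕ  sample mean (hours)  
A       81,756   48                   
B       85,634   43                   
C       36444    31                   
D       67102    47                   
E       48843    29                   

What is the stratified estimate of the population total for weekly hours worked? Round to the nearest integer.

13306555

A: 81756·48 = 3924288
B: 85634·43 = 3682262
C: 36444·31 = 1129764
D: 67102·47 = 3153794
E: 48843·29 = 1416447
τ̂ = Σ Nₕx̄ₕ = 13306555.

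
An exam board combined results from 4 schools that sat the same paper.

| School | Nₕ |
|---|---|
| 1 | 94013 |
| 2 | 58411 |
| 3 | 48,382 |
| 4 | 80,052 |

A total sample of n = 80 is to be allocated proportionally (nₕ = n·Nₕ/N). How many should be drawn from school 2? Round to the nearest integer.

N = 94013 + 58411 + 48382 + 80052 = 280858.
n_2 = 80·58411/280858 = 16.638... → 17.

17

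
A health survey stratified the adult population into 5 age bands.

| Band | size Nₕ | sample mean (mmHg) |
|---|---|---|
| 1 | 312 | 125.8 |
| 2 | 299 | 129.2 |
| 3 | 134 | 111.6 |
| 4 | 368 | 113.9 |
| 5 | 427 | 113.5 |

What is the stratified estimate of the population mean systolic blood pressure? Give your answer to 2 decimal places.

N = 312 + 299 + 134 + 368 + 427 = 1540.
Weight each subgroup mean by Nₕ/N and sum.
Σ Nₕx̄ₕ = 312·125.8 + 299·129.2 + 134·111.6 + 368·113.9 + 427·113.5 = 39249.6 + 38630.8 + 14954.4 + 41915.2 + 48464.5 = 183214.5.
Divide by N: 183214.5 / 1540 = 118.9705... → 118.97.

118.97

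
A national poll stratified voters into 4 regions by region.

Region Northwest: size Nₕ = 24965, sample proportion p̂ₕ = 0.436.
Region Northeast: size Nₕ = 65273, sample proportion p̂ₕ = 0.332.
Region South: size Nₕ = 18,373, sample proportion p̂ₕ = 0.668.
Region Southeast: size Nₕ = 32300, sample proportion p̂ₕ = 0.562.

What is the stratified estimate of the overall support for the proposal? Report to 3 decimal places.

0.447

Wₕ = Nₕ/N with N = 140911: 0.1772, 0.4632, 0.1304, 0.2292.
p̂_st = 0.1772·0.436 + 0.4632·0.332 + 0.1304·0.668 + 0.2292·0.562 ≈ 0.44696... → 0.447.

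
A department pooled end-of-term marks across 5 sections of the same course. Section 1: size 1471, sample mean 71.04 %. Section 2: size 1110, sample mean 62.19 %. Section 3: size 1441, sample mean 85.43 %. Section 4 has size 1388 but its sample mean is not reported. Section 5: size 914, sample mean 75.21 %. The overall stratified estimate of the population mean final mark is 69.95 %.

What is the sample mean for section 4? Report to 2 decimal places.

55.47

Σ Nₕx̄ₕ = N·μ, so 1388·x̄_4 = 6324·69.95 − (1471·71.04 + 1110·62.19 + 1441·85.43 + 914·75.21).
= 442363.8 − 365377.31 = 76986.49.
x̄_4 = 76986.49 / 1388 = 55.4658... → 55.47.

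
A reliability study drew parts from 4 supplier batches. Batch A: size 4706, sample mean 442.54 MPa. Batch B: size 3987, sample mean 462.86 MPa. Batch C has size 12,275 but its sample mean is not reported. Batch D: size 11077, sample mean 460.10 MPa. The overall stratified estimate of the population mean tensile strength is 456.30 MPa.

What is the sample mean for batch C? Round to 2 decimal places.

N = 4706 + 3987 + 12275 + 11077 = 32045.
Overall total = μ·N = 456.30·32045 = 14622133.5.
Subtract the known strata: 4706·442.54 + 3987·462.86 + 11077·460.10 = 9024543.76.
Remaining total for batch C: 14622133.5 − 9024543.76 = 5597589.74.
Divide by its size: 5597589.74 / 12275 = 456.0155... → 456.02.

456.02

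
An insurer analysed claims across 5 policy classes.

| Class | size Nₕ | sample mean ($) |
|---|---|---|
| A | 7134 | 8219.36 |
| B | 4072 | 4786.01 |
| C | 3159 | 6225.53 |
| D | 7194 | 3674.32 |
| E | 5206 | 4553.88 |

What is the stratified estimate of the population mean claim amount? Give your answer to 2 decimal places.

5527.09

N = 7134 + 4072 + 3159 + 7194 + 5206 = 26765.
Overall mean = Σ (Nₕ/N)·x̄ₕ — weight by population share, not a simple average.
Σ Nₕx̄ₕ = 7134·8219.36 + 4072·4786.01 + 3159·6225.53 + 7194·3674.32 + 5206·4553.88 = 58636914.24 + 19488632.72 + 19666449.27 + 26433058.08 + 23707499.28 = 147932553.59.
Divide by N: 147932553.59 / 26765 = 5527.0896... → 5527.09.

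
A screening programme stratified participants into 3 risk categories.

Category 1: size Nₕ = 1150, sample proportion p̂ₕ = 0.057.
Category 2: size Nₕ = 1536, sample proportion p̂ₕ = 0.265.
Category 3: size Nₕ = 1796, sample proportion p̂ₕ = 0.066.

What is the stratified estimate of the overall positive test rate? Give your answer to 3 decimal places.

N = 1150 + 1536 + 1796 = 4482.
Overall proportion = Σ (Nₕ/N)·p̂ₕ.
Σ Nₕp̂ₕ = 65.55 + 407.04 + 118.536 = 591.126.
591.126 / 4482 = 0.13189... → 0.132.

0.132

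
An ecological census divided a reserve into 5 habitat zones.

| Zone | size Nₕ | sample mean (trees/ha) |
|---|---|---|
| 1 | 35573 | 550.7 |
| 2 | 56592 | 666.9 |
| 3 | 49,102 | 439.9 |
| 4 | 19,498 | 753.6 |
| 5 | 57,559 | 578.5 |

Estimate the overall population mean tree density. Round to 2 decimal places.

581.35

N = 35573 + 56592 + 49102 + 19498 + 57559 = 218324.
Overall mean = Σ (Nₕ/N)·x̄ₕ — weight by population share, not a simple average.
Σ Nₕx̄ₕ = 35573·550.7 + 56592·666.9 + 49102·439.9 + 19498·753.6 + 57559·578.5 = 19590051.1 + 37741204.8 + 21599969.8 + 14693692.8 + 33297881.5 = 126922800.
Divide by N: 126922800 / 218324 = 581.3507... → 581.35.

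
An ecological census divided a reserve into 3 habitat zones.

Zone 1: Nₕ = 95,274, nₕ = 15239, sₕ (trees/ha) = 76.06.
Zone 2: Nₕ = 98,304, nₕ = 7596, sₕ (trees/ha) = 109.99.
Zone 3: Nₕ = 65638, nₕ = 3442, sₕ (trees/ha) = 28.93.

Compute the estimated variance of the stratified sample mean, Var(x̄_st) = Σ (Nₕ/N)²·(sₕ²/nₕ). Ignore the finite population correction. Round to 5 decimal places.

0.29593

N = 259216. Term for each stratum: Wₕ²sₕ²/nₕ.
Var(x̄_st) = 0.05128394 + 0.22905523 + 0.01559097 = 0.29593014 → 0.29593.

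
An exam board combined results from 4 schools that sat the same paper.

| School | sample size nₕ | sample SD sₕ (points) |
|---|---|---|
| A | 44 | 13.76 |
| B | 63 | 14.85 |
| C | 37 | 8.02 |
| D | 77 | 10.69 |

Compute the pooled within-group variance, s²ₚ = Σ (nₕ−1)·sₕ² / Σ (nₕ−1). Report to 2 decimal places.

151.22

Degrees of freedom: 43 + 62 + 36 + 76 = 217.
Σ(nₕ−1)sₕ² = 43·189.3376 + 62·220.5225 + 36·64.3204 + 76·114.2761 = 32814.4298.
s²ₚ = 32814.4298 / 217 = 151.2186... → 151.22.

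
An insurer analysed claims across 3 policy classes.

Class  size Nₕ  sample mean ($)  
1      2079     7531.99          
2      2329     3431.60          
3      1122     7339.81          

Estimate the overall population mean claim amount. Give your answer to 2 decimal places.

5766.09

x̄_st = (Σ Nₕx̄ₕ) / (Σ Nₕ) = (2079·7531.99 + 2329·3431.60 + 1122·7339.81) / 5530
= 31886470.43 / 5530 = 5766.0887... → 5766.09.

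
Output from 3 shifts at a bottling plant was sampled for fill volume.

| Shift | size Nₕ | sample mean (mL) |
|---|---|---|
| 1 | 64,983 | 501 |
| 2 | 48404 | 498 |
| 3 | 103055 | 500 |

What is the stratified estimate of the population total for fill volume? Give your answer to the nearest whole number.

1: 64983·501 = 32556483
2: 48404·498 = 24105192
3: 103055·500 = 51527500
τ̂ = Σ Nₕx̄ₕ = 108189175.

108189175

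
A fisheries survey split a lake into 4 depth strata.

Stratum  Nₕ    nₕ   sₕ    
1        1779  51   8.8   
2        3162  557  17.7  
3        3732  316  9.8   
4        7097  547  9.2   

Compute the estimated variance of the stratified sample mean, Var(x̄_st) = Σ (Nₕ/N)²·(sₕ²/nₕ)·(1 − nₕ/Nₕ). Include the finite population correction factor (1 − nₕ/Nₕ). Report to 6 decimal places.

0.081901

N = 15770. Term for each stratum: Wₕ²sₕ²/nₕ·(1−nₕ/Nₕ).
Var(x̄_st) = 0.018769447 + 0.018629343 + 0.015579775 + 0.028922847 = 0.081901412 → 0.081901.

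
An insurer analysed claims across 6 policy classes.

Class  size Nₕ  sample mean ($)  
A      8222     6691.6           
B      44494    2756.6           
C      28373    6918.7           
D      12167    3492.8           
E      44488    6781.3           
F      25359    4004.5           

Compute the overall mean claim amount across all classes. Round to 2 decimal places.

5025.71

N = 163103; weights Wₕ = Nₕ/N = (0.0504, 0.2728, 0.1740, 0.0746, 0.2728, 0.1555).
x̄_st = Σ Wₕ·x̄ₕ = 0.0504·6691.6 + 0.2728·2756.6 + 0.1740·6918.7 + 0.0746·3492.8 + 0.2728·6781.3 + 0.1555·4004.5 ≈ 5025.7093...
→ 5025.71.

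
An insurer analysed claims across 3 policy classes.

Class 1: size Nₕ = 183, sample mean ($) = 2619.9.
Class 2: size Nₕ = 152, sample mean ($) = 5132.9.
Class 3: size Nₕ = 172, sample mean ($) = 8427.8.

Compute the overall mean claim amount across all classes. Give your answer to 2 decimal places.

N = 507; weights Wₕ = Nₕ/N = (0.3609, 0.2998, 0.3393).
x̄_st = Σ Wₕ·x̄ₕ = 0.3609·2619.9 + 0.2998·5132.9 + 0.3393·8427.8 ≈ 5343.6373...
→ 5343.64.

5343.64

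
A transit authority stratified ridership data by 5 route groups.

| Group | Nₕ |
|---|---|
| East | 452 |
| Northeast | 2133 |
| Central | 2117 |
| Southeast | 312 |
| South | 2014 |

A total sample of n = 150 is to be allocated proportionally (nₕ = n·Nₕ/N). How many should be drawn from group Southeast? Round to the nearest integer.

Share of group Southeast = 312/7028 = 0.04439.
Allocate 150 × 0.04439 = 6.659... → 7.

7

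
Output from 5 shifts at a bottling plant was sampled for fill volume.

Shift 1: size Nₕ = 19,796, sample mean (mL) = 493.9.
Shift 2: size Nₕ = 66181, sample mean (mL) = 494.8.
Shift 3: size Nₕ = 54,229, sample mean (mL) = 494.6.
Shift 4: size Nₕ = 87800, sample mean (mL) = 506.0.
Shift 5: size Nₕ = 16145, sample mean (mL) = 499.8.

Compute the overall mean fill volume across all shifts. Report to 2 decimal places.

499.04

N = 19796 + 66181 + 54229 + 87800 + 16145 = 244151.
The stratified mean weights each stratum mean by its population share Nₕ/N.
Σ Nₕx̄ₕ = 19796·493.9 + 66181·494.8 + 54229·494.6 + 87800·506.0 + 16145·499.8 = 9777244.4 + 32746358.8 + 26821663.4 + 44426800 + 8069271 = 121841337.6.
Divide by N: 121841337.6 / 244151 = 499.0409... → 499.04.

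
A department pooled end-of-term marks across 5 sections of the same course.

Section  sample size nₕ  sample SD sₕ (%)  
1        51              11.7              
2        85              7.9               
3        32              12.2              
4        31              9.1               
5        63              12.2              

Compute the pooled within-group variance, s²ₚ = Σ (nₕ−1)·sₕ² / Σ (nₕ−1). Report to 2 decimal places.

Degrees of freedom: 50 + 84 + 31 + 30 + 62 = 257.
Σ(nₕ−1)sₕ² = 50·136.89 + 84·62.41 + 31·148.84 + 30·82.81 + 62·148.84 = 28413.36.
s²ₚ = 28413.36 / 257 = 110.5578... → 110.56.

110.56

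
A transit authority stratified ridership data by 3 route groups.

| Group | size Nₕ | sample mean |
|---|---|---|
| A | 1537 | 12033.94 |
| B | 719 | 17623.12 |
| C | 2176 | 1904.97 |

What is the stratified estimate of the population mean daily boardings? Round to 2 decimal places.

7967.60

x̄_st = (Σ Nₕx̄ₕ) / (Σ Nₕ) = (1537·12033.94 + 719·17623.12 + 2176·1904.97) / 4432
= 35312403.78 / 4432 = 7967.6001... → 7967.60.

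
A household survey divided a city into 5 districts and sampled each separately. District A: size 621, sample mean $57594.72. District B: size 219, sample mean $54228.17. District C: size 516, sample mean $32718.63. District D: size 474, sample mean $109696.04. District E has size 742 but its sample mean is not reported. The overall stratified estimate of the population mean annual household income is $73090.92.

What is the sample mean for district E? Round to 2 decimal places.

N = 621 + 219 + 516 + 474 + 742 = 2572.
Overall total = μ·N = 73090.92·2572 = 187989846.24.
Subtract the known strata: 621·57594.72 + 219·54228.17 + 516·32718.63 + 474·109696.04 = 116521026.39.
Remaining total for district E: 187989846.24 − 116521026.39 = 71468819.85.
Divide by its size: 71468819.85 / 742 = 96319.1642... → 96319.16.

96319.16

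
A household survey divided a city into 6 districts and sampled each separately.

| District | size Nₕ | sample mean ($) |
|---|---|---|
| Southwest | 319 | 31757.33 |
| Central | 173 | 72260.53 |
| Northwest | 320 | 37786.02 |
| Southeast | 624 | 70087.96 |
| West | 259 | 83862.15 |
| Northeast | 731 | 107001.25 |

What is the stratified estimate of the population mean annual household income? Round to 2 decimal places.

73535.15

N = 2426; weights Wₕ = Nₕ/N = (0.1315, 0.0713, 0.1319, 0.2572, 0.1068, 0.3013).
x̄_st = Σ Wₕ·x̄ₕ = 0.1315·31757.33 + 0.0713·72260.53 + 0.1319·37786.02 + 0.2572·70087.96 + 0.1068·83862.15 + 0.3013·107001.25 ≈ 73535.1542...
→ 73535.15.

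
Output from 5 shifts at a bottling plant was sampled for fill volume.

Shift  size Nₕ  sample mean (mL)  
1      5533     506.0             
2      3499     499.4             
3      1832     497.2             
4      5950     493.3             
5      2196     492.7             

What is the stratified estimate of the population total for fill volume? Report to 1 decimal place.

Population total = Σ Nₕ·x̄ₕ (each stratum's size times its mean).
5533·506.0 + 3499·499.4 + 1832·497.2 + 5950·493.3 + 2196·492.7 = 2799698 + 1747400.6 + 910870.4 + 2935135 + 1081969.2 = 9475073.2.

9475073.2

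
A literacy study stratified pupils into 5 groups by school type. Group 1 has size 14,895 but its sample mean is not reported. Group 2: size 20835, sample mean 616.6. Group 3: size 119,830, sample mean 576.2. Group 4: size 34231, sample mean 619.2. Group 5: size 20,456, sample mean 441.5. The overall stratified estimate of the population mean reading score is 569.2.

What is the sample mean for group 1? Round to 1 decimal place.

N = 14895 + 20835 + 119830 + 34231 + 20456 = 210247.
Overall total = μ·N = 569.2·210247 = 119672592.4.
Subtract the known strata: 20835·616.6 + 119830·576.2 + 34231·619.2 + 20456·441.5 = 112120066.2.
Remaining total for group 1: 119672592.4 − 112120066.2 = 7552526.2.
Divide by its size: 7552526.2 / 14895 = 507.051... → 507.1.

507.1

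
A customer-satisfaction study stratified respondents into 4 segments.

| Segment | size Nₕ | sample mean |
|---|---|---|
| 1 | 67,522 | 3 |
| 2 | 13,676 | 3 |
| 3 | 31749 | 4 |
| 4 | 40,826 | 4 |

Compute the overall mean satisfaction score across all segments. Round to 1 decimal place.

3.5

x̄_st = (Σ Nₕx̄ₕ) / (Σ Nₕ) = (67522·3 + 13676·3 + 31749·4 + 40826·4) / 153773
= 533894 / 153773 = 3.472... → 3.5.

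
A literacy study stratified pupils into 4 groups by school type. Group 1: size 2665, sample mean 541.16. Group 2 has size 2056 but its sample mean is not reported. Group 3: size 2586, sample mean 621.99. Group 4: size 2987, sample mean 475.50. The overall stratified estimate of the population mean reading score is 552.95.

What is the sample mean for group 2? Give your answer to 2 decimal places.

593.92

Σ Nₕx̄ₕ = N·μ, so 2056·x̄_2 = 10294·552.95 − (2665·541.16 + 2586·621.99 + 2987·475.50).
= 5692067.3 − 4470976.04 = 1221091.26.
x̄_2 = 1221091.26 / 2056 = 593.9160... → 593.92.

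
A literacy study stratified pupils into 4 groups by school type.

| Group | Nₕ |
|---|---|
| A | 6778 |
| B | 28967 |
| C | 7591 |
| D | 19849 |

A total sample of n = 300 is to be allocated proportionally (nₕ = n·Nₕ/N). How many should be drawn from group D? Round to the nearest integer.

Share of group D = 19849/63185 = 0.31414.
Allocate 300 × 0.31414 = 94.242... → 94.

94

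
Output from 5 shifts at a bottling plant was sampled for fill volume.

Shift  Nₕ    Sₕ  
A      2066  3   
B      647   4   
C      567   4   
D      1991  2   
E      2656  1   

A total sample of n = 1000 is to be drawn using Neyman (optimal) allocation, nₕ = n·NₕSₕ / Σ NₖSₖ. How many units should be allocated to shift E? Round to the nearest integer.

150

Σ NₕSₕ = 2066·3 + 647·4 + 567·4 + 1991·2 + 2656·1 = 17692.
Share for E: 2656/17692 = 0.15012.
n_E = 1000 × 0.15012 = 150.124... → 150.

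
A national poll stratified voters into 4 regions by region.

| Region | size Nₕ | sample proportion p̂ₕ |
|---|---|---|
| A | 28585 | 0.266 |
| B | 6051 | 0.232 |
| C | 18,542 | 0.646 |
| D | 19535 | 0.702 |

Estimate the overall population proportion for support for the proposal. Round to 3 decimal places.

Wₕ = Nₕ/N with N = 72713: 0.3931, 0.0832, 0.2550, 0.2687.
p̂_st = 0.3931·0.266 + 0.0832·0.232 + 0.2550·0.646 + 0.2687·0.702 ≈ 0.47721... → 0.477.

0.477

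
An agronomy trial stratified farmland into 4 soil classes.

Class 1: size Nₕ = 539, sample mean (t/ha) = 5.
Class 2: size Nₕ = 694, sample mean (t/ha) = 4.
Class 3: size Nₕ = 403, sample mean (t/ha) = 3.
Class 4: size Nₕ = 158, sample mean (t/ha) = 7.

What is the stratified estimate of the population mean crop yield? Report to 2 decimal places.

4.34

N = 539 + 694 + 403 + 158 = 1794.
The stratified mean weights each stratum mean by its population share Nₕ/N.
Σ Nₕx̄ₕ = 539·5 + 694·4 + 403·3 + 158·7 = 2695 + 2776 + 1209 + 1106 = 7786.
Divide by N: 7786 / 1794 = 4.3400... → 4.34.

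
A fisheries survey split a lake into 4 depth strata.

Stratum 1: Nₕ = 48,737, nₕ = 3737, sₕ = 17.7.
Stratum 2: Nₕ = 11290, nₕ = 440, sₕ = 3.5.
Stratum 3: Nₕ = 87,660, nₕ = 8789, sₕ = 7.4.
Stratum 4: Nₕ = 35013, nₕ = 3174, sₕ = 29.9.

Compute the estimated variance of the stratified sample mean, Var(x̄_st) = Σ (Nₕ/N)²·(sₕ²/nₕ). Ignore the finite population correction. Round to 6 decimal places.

0.017851

N = 182700. Term for each stratum: Wₕ²sₕ²/nₕ.
Var(x̄_st) = 0.005965735 + 0.000106315 + 0.001434332 + 0.010344679 = 0.017851061 → 0.017851.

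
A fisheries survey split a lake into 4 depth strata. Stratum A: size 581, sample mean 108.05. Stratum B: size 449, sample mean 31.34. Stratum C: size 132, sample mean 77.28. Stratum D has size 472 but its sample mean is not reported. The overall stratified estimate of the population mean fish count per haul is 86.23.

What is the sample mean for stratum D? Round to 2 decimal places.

114.09

N = 581 + 449 + 132 + 472 = 1634.
Overall total = μ·N = 86.23·1634 = 140899.82.
Subtract the known strata: 581·108.05 + 449·31.34 + 132·77.28 = 87049.67.
Remaining total for stratum D: 140899.82 − 87049.67 = 53850.15.
Divide by its size: 53850.15 / 472 = 114.0893... → 114.09.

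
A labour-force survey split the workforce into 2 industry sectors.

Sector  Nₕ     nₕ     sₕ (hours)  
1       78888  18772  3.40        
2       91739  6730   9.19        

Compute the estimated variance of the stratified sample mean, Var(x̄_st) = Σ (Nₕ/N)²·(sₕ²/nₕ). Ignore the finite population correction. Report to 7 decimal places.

0.0037593

N = 170627; Wₕ = Nₕ/N.
sector 1: (78888/170627)²·3.40²/18772 = 0.0001316357
sector 2: (91739/170627)²·9.19²/6730 = 0.0036276757
Sum = 0.0037593114 → 0.0037593.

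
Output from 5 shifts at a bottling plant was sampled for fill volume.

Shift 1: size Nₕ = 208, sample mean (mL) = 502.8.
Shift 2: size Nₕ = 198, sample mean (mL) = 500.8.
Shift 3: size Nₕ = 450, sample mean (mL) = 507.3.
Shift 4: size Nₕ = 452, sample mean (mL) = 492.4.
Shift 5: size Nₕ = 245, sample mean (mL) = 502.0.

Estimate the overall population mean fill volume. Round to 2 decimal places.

500.70

x̄_st = (Σ Nₕx̄ₕ) / (Σ Nₕ) = (208·502.8 + 198·500.8 + 450·507.3 + 452·492.4 + 245·502.0) / 1553
= 777580.6 / 1553 = 500.6958... → 500.70.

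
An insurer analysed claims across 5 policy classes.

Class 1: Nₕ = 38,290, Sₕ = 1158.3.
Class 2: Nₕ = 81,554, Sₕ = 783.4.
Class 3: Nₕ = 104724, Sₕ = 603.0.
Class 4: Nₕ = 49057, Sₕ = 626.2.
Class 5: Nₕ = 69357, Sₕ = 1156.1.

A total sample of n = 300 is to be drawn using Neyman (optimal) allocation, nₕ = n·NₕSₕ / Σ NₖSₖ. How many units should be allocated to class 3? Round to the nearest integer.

1: NₕSₕ = 38290·1158.3 = 44351307
2: NₕSₕ = 81554·783.4 = 63889403.6
3: NₕSₕ = 104724·603.0 = 63148572
4: NₕSₕ = 49057·626.2 = 30719493.4
5: NₕSₕ = 69357·1156.1 = 80183627.7
Σ NₕSₕ = 282292403.7.
n_3 = 300·63148572/282292403.7 = 67.110... → 67.

67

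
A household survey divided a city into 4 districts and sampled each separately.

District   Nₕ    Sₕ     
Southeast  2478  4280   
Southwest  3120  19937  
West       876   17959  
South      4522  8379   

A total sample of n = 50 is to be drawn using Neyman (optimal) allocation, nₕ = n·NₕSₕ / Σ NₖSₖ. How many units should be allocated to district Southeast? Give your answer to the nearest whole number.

4

Southeast: NₕSₕ = 2478·4280 = 10605840
Southwest: NₕSₕ = 3120·19937 = 62203440
West: NₕSₕ = 876·17959 = 15732084
South: NₕSₕ = 4522·8379 = 37889838
Σ NₕSₕ = 126431202.
n_Southeast = 50·10605840/126431202 = 4.194... → 4.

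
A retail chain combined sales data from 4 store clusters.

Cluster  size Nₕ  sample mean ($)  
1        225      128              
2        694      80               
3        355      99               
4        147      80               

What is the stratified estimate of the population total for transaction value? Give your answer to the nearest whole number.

131225

Estimate total by summing Nₕ·x̄ₕ over strata.
225·128 + 694·80 + 355·99 + 147·80 = 28800 + 55520 + 35145 + 11760 = 131225.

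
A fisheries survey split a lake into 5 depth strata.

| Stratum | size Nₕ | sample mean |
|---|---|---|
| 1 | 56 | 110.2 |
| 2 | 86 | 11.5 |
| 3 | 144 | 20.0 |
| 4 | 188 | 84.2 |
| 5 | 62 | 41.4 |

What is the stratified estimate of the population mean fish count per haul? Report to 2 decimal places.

53.05

N = 536; weights Wₕ = Nₕ/N = (0.1045, 0.1604, 0.2687, 0.3507, 0.1157).
x̄_st = Σ Wₕ·x̄ₕ = 0.1045·110.2 + 0.1604·11.5 + 0.2687·20.0 + 0.3507·84.2 + 0.1157·41.4 ≈ 53.0534...
→ 53.05.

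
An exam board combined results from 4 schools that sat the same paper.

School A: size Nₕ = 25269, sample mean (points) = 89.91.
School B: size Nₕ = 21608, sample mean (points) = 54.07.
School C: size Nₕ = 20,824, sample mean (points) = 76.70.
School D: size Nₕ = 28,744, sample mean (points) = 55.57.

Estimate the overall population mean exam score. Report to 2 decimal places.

68.79

N = 96445; weights Wₕ = Nₕ/N = (0.2620, 0.2240, 0.2159, 0.2980).
x̄_st = Σ Wₕ·x̄ₕ = 0.2620·89.91 + 0.2240·54.07 + 0.2159·76.70 + 0.2980·55.57 ≈ 68.7935...
→ 68.79.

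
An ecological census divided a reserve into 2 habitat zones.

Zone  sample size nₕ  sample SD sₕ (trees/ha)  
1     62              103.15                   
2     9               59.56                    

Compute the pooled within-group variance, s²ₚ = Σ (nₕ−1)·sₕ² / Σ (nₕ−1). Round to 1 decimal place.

9817.6

Degrees of freedom: 61 + 8 = 69.
Σ(nₕ−1)sₕ² = 61·10639.9225 + 8·3547.3936 = 677414.4213.
s²ₚ = 677414.4213 / 69 = 9817.600... → 9817.6.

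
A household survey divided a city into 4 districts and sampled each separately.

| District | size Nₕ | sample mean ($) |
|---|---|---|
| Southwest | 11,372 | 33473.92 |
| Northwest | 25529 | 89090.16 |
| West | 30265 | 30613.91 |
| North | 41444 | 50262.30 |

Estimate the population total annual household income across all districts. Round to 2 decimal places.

Southwest: 11372·33473.92 = 380665418.24
Northwest: 25529·89090.16 = 2274382694.64
West: 30265·30613.91 = 926529986.15
North: 41444·50262.30 = 2083070761.2
τ̂ = Σ Nₕx̄ₕ = 5664648860.23.

5664648860.23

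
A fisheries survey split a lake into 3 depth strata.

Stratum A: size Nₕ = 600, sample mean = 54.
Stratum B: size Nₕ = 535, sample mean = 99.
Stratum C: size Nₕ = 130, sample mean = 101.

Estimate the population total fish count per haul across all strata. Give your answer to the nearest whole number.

98495

A: 600·54 = 32400
B: 535·99 = 52965
C: 130·101 = 13130
τ̂ = Σ Nₕx̄ₕ = 98495.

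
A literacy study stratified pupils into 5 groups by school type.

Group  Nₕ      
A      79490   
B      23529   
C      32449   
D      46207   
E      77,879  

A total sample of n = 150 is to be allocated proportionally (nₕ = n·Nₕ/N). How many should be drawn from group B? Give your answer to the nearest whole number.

14

Share of group B = 23529/259554 = 0.09065.
Allocate 150 × 0.09065 = 13.598... → 14.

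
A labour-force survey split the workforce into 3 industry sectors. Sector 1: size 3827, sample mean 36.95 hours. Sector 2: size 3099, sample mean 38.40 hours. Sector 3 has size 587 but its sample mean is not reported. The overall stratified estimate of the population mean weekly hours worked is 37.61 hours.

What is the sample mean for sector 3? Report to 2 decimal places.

Σ Nₕx̄ₕ = N·μ, so 587·x̄_3 = 7513·37.61 − (3827·36.95 + 3099·38.40).
= 282563.93 − 260409.25 = 22154.68.
x̄_3 = 22154.68 / 587 = 37.7422... → 37.74.

37.74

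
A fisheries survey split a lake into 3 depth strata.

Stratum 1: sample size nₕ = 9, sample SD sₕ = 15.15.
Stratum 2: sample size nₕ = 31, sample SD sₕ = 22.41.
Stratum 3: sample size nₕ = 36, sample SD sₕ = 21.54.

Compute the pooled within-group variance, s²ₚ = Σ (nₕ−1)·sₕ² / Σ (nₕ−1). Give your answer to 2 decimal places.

Degrees of freedom: 8 + 30 + 35 = 73.
Σ(nₕ−1)sₕ² = 8·229.5225 + 30·502.2081 + 35·463.9716 = 33141.429.
s²ₚ = 33141.429 / 73 = 453.9922... → 453.99.

453.99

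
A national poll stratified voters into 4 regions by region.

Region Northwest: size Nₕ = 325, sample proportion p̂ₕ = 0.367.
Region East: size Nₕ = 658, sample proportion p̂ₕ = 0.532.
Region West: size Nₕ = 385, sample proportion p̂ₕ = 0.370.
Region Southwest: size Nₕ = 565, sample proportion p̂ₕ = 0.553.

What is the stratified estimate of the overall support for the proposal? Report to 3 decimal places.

N = 325 + 658 + 385 + 565 = 1933.
Overall proportion = Σ (Nₕ/N)·p̂ₕ.
Σ Nₕp̂ₕ = 119.275 + 350.056 + 142.45 + 312.445 = 924.226.
924.226 / 1933 = 0.47813... → 0.478.

0.478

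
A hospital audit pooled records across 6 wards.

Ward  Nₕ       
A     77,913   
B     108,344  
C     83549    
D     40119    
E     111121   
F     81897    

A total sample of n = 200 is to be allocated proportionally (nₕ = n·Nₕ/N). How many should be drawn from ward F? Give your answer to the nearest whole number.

33

N = 77913 + 108344 + 83549 + 40119 + 111121 + 81897 = 502943.
n_F = 200·81897/502943 = 32.567... → 33.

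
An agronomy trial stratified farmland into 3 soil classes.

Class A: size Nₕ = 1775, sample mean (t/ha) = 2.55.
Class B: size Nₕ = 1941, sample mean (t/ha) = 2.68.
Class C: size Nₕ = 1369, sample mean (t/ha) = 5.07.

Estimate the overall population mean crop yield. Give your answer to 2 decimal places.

x̄_st = (Σ Nₕx̄ₕ) / (Σ Nₕ) = (1775·2.55 + 1941·2.68 + 1369·5.07) / 5085
= 16668.96 / 5085 = 3.2781... → 3.28.

3.28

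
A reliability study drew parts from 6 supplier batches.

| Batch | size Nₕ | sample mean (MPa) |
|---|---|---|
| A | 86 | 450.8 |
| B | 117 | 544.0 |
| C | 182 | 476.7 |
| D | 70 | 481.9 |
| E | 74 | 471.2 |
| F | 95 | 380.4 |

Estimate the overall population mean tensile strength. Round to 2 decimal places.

N = 624; weights Wₕ = Nₕ/N = (0.1378, 0.1875, 0.2917, 0.1122, 0.1186, 0.1522).
x̄_st = Σ Wₕ·x̄ₕ = 0.1378·450.8 + 0.1875·544.0 + 0.2917·476.7 + 0.1122·481.9 + 0.1186·471.2 + 0.1522·380.4 ≈ 471.0192...
→ 471.02.

471.02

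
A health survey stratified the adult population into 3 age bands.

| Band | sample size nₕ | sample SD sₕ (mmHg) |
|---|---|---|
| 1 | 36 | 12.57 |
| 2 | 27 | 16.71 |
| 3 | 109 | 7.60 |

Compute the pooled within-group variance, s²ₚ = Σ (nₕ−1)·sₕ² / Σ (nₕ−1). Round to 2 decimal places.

1: (36−1)·12.57² = 35·158.0049 = 5530.1715
2: (27−1)·16.71² = 26·279.2241 = 7259.8266
3: (109−1)·7.60² = 108·57.76 = 6238.08
Numerator = 19028.0781; denominator = Σ(nₕ−1) = 169.
s²ₚ = 19028.0781/169 = 112.5922... → 112.59.

112.59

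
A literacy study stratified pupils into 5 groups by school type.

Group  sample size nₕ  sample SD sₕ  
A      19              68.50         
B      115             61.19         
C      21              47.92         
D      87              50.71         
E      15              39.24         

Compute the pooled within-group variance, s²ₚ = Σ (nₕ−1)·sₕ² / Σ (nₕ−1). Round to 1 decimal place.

A: (19−1)·68.50² = 18·4692.25 = 84460.5
B: (115−1)·61.19² = 114·3744.2161 = 426840.6354
C: (21−1)·47.92² = 20·2296.3264 = 45926.528
D: (87−1)·50.71² = 86·2571.5041 = 221149.3526
E: (15−1)·39.24² = 14·1539.7776 = 21556.8864
Numerator = 799933.9024; denominator = Σ(nₕ−1) = 252.
s²ₚ = 799933.9024/252 = 3174.341... → 3174.3.

3174.3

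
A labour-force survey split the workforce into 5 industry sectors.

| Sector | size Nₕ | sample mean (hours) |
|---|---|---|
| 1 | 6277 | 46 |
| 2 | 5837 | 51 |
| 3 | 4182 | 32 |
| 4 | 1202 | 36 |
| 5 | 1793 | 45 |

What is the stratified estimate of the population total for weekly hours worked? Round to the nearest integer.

844210

1: 6277·46 = 288742
2: 5837·51 = 297687
3: 4182·32 = 133824
4: 1202·36 = 43272
5: 1793·45 = 80685
τ̂ = Σ Nₕx̄ₕ = 844210.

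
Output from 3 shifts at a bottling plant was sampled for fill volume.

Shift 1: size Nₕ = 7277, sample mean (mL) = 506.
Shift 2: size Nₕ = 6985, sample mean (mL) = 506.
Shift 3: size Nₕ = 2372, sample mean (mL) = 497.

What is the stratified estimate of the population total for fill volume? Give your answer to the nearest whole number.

8395456

1: 7277·506 = 3682162
2: 6985·506 = 3534410
3: 2372·497 = 1178884
τ̂ = Σ Nₕx̄ₕ = 8395456.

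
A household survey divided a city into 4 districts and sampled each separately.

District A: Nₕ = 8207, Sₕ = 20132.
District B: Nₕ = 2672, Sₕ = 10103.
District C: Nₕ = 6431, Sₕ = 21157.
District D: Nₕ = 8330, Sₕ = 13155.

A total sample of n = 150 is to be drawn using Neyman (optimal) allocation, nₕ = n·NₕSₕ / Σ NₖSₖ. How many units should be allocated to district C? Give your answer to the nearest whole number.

Σ NₕSₕ = 8207·20132 + 2672·10103 + 6431·21157 + 8330·13155 = 437860357.
Share for C: 136060667/437860357 = 0.31074.
n_C = 150 × 0.31074 = 46.611... → 47.

47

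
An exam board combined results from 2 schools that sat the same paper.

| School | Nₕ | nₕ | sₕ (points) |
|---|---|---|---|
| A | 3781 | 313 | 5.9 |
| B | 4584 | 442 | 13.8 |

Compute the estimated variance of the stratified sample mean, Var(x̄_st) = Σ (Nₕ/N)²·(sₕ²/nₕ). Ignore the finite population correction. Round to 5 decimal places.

N = 8365; Wₕ = Nₕ/N.
school A: (3781/8365)²·5.9²/313 = 0.02272172
school B: (4584/8365)²·13.8²/442 = 0.12938777
Sum = 0.15210949 → 0.15211.

0.15211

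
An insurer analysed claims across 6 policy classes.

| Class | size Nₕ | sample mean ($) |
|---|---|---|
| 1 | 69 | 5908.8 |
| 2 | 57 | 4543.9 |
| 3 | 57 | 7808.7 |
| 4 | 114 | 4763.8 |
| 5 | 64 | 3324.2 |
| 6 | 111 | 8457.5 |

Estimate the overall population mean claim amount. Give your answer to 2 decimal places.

5945.78

x̄_st = (Σ Nₕx̄ₕ) / (Σ Nₕ) = (69·5908.8 + 57·4543.9 + 57·7808.7 + 114·4763.8 + 64·3324.2 + 111·8457.5) / 472
= 2806409.9 / 472 = 5945.7837... → 5945.78.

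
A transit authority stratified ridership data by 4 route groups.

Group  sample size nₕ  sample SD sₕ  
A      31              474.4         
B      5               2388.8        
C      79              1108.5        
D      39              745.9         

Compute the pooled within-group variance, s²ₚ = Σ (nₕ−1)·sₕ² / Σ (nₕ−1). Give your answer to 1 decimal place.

Degrees of freedom: 30 + 4 + 78 + 38 = 150.
Σ(nₕ−1)sₕ² = 30·225055.36 + 4·5706365.44 + 78·1228772.25 + 38·556366.81 = 146563296.84.
s²ₚ = 146563296.84 / 150 = 977088.646... → 977088.6.

977088.6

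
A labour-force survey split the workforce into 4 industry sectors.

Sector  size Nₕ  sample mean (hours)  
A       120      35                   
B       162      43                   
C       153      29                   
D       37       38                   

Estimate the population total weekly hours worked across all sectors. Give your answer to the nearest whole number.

17009

A: 120·35 = 4200
B: 162·43 = 6966
C: 153·29 = 4437
D: 37·38 = 1406
τ̂ = Σ Nₕx̄ₕ = 17009.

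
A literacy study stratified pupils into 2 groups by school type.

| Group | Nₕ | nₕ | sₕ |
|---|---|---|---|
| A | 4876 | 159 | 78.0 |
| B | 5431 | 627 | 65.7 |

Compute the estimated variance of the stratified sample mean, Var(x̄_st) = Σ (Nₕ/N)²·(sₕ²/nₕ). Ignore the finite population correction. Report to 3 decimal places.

N = 10307; Wₕ = Nₕ/N.
group A: (4876/10307)²·78.0²/159 = 8.563571
group B: (5431/10307)²·65.7²/627 = 1.911429
Sum = 10.475001 → 10.475.

10.475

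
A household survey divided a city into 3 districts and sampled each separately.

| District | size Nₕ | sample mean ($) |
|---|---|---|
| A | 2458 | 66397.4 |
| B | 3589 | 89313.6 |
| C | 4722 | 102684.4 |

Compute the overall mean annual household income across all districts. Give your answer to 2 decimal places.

N = 2458 + 3589 + 4722 = 10769.
Weight each subgroup mean by Nₕ/N and sum.
Σ Nₕx̄ₕ = 2458·66397.4 + 3589·89313.6 + 4722·102684.4 = 163204809.2 + 320546510.4 + 484875736.8 = 968627056.4.
Divide by N: 968627056.4 / 10769 = 89945.8684... → 89945.87.

89945.87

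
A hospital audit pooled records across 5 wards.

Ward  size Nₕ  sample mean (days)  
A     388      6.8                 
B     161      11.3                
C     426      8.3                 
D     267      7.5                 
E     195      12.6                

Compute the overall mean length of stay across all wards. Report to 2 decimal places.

8.67

N = 1437; weights Wₕ = Nₕ/N = (0.2700, 0.1120, 0.2965, 0.1858, 0.1357).
x̄_st = Σ Wₕ·x̄ₕ = 0.2700·6.8 + 0.1120·11.3 + 0.2965·8.3 + 0.1858·7.5 + 0.1357·12.6 ≈ 8.6660...
→ 8.67.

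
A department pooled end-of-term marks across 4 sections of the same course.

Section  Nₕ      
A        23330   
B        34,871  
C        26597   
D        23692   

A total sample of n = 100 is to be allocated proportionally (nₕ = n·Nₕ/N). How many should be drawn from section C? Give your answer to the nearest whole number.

N = 23330 + 34871 + 26597 + 23692 = 108490.
n_C = 100·26597/108490 = 24.516... → 25.

25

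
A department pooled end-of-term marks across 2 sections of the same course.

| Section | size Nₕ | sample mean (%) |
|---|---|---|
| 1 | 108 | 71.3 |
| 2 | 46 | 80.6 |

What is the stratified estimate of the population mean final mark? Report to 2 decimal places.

74.08

N = 108 + 46 = 154.
Overall mean = Σ (Nₕ/N)·x̄ₕ — weight by population share, not a simple average.
Σ Nₕx̄ₕ = 108·71.3 + 46·80.6 = 7700.4 + 3707.6 = 11408.
Divide by N: 11408 / 154 = 74.0779... → 74.08.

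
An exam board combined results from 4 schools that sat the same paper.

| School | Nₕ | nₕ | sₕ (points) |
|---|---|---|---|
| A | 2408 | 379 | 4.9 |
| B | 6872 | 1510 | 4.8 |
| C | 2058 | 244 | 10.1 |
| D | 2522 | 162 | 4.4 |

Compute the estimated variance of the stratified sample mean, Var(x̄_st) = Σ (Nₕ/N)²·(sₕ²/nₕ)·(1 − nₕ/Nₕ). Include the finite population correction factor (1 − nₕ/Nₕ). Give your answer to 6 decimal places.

N = 13860. Term for each stratum: Wₕ²sₕ²/nₕ·(1−nₕ/Nₕ).
Var(x̄_st) = 0.001611258 + 0.002926773 + 0.008124733 + 0.003702721 = 0.016365485 → 0.016365.

0.016365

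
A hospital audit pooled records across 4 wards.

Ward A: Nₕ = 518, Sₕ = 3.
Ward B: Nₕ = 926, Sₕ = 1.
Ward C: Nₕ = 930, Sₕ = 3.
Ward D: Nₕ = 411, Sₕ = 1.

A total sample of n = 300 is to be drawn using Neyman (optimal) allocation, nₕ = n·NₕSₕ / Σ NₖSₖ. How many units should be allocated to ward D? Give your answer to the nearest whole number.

Σ NₕSₕ = 518·3 + 926·1 + 930·3 + 411·1 = 5681.
Share for D: 411/5681 = 0.07235.
n_D = 300 × 0.07235 = 21.704... → 22.

22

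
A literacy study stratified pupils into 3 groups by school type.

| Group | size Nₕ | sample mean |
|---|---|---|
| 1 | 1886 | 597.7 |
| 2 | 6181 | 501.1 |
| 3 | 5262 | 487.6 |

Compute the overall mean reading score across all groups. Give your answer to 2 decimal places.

509.44

N = 13329; weights Wₕ = Nₕ/N = (0.1415, 0.4637, 0.3948).
x̄_st = Σ Wₕ·x̄ₕ = 0.1415·597.7 + 0.4637·501.1 + 0.3948·487.6 ≈ 509.4390...
→ 509.44.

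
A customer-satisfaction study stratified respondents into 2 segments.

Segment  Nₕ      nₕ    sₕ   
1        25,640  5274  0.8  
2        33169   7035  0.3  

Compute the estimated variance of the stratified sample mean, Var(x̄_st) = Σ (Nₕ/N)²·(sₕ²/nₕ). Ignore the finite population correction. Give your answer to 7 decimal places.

0.0000271

N = 58809. Term for each stratum: Wₕ²sₕ²/nₕ.
Var(x̄_st) = 0.0000230669 + 0.0000040696 = 0.0000271365 → 0.0000271.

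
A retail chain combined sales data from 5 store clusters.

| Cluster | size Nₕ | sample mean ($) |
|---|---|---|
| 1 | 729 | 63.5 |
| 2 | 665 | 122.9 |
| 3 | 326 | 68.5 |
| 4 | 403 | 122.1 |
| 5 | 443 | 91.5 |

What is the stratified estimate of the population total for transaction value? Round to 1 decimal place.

Estimate total by summing Nₕ·x̄ₕ over strata.
729·63.5 + 665·122.9 + 326·68.5 + 403·122.1 + 443·91.5 = 46291.5 + 81728.5 + 22331 + 49206.3 + 40534.5 = 240091.8.

240091.8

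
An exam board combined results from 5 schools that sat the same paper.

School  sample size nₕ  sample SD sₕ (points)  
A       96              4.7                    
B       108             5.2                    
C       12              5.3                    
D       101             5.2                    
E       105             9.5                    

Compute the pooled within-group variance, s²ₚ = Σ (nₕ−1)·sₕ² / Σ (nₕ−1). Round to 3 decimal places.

Degrees of freedom: 95 + 107 + 11 + 100 + 104 = 417.
Σ(nₕ−1)sₕ² = 95·22.09 + 107·27.04 + 11·28.09 + 100·27.04 + 104·90.25 = 17390.82.
s²ₚ = 17390.82 / 417 = 41.70460... → 41.705.

41.705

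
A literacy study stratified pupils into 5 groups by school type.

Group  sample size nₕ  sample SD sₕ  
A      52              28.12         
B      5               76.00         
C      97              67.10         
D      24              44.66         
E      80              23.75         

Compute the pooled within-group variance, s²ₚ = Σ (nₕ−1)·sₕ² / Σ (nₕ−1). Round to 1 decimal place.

2316.6

A: (52−1)·28.12² = 51·790.7344 = 40327.4544
B: (5−1)·76.00² = 4·5776 = 23104
C: (97−1)·67.10² = 96·4502.41 = 432231.36
D: (24−1)·44.66² = 23·1994.5156 = 45873.8588
E: (80−1)·23.75² = 79·564.0625 = 44560.9375
Numerator = 586097.6107; denominator = Σ(nₕ−1) = 253.
s²ₚ = 586097.6107/253 = 2316.591... → 2316.6.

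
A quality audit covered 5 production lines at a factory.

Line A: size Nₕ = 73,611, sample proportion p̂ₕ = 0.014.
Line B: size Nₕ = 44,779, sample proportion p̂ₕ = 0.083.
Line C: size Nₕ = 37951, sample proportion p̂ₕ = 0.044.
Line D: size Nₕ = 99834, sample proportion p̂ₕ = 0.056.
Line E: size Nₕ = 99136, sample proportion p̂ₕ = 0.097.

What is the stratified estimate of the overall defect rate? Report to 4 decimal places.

Wₕ = Nₕ/N with N = 355311: 0.2072, 0.1260, 0.1068, 0.2810, 0.2790.
p̂_st = 0.2072·0.014 + 0.1260·0.083 + 0.1068·0.044 + 0.2810·0.056 + 0.2790·0.097 ≈ 0.060859... → 0.0609.

0.0609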